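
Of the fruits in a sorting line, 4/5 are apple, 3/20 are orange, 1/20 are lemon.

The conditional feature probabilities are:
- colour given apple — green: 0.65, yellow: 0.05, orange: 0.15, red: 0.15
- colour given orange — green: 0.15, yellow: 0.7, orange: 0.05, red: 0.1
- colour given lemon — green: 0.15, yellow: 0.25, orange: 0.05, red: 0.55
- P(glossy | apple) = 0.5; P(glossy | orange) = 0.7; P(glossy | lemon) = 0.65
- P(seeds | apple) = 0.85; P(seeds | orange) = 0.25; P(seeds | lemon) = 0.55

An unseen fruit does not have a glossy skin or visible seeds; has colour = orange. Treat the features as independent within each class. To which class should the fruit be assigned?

apple: 0.8 × 0.15 × (1−0.5) × (1−0.85) = 0.009
orange: 0.15 × 0.05 × (1−0.7) × (1−0.25) = 0.0016875
lemon: 0.05 × 0.05 × (1−0.65) × (1−0.55) = 0.00039375
Highest score → apple.

apple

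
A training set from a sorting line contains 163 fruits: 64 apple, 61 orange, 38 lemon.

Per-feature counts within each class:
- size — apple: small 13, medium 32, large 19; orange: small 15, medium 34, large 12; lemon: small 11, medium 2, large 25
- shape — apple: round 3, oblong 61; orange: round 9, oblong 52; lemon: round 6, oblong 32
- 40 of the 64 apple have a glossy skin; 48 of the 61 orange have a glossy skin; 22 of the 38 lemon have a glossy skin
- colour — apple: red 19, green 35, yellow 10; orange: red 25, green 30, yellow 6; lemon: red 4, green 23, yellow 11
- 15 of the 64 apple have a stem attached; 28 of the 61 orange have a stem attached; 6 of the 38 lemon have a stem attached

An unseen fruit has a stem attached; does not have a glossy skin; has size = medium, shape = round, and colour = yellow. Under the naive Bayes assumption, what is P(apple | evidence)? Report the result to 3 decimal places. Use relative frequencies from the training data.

apple: (64/163) × (32/64) × (3/64) × (24/64) × (10/64) × (15/64) ≈ 0.000126376
orange: (61/163) × (34/61) × (9/61) × (13/61) × (6/61) × (28/61) ≈ 0.00029612
lemon: (38/163) × (2/38) × (6/38) × (16/38) × (11/38) × (6/38) ≈ 0.0000372841
P(apple | x) = 0.000126376 / 0.0004597801 ≈ 0.275

0.275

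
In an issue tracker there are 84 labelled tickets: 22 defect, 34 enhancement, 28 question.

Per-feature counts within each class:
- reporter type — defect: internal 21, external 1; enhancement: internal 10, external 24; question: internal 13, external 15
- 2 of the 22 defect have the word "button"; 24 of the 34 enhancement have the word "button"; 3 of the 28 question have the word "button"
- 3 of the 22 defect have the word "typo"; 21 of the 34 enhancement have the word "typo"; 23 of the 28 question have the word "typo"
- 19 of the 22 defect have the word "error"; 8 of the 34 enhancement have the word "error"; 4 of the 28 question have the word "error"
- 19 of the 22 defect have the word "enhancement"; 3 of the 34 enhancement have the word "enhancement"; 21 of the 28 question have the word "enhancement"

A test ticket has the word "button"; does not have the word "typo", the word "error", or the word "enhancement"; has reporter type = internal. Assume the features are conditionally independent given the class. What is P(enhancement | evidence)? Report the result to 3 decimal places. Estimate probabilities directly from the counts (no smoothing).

defect: (22/84) × (21/22) × (2/22) × (19/22) × (3/22) × (3/22) ≈ 0.000364985
enhancement: (34/84) × (10/34) × (24/34) × (13/34) × (26/34) × (31/34) ≈ 0.0224024
question: (28/84) × (13/28) × (3/28) × (5/28) × (24/28) × (7/28) ≈ 0.000634501
P(enhancement | x) = 0.0224024 / 0.023401886 ≈ 0.957

0.957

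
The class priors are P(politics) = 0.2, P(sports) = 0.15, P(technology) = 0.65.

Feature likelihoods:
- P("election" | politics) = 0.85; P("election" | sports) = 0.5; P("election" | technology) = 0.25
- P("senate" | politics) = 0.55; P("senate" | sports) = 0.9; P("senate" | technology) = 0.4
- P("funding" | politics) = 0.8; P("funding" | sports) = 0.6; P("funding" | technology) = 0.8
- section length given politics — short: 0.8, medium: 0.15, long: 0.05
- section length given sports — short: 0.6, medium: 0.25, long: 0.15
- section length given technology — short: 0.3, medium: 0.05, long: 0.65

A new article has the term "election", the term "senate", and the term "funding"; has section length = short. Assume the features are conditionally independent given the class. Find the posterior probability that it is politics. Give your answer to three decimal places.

politics: 0.2 × 0.85 × 0.55 × 0.8 × 0.8 = 0.05984
sports: 0.15 × 0.5 × 0.9 × 0.6 × 0.6 = 0.0243
technology: 0.65 × 0.25 × 0.4 × 0.8 × 0.3 = 0.0156
P(politics | x) = 0.05984 / 0.09974 ≈ 0.600

0.600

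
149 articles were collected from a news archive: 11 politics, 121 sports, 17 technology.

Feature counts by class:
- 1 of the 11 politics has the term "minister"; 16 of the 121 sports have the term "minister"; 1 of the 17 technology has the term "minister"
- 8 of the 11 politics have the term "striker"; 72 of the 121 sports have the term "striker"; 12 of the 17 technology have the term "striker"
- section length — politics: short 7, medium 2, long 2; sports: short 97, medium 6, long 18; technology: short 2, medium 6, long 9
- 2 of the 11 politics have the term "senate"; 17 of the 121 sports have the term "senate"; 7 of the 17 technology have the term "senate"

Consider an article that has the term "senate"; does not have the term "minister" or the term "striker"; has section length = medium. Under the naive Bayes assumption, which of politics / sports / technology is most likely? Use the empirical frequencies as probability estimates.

politics: (11/149) × (10/11) × (3/11) × (2/11) × (2/11) ≈ 0.000605086
sports: (121/149) × (105/121) × (49/121) × (6/121) × (17/121) ≈ 0.00198812
technology: (17/149) × (16/17) × (5/17) × (6/17) × (7/17) ≈ 0.00458993
Highest score → technology.

technology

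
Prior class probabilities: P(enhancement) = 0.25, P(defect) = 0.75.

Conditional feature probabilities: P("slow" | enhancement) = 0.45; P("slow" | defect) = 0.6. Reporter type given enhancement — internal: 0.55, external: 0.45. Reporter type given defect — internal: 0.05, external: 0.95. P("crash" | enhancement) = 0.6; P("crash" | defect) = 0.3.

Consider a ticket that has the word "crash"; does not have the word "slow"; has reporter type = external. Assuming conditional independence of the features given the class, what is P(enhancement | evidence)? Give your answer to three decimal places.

0.303

enhancement: 0.25 × (1−0.45) × 0.45 × 0.6 = 0.037125
defect: 0.75 × (1−0.6) × 0.95 × 0.3 = 0.0855
P(enhancement | x) = 0.037125 / 0.122625 ≈ 0.303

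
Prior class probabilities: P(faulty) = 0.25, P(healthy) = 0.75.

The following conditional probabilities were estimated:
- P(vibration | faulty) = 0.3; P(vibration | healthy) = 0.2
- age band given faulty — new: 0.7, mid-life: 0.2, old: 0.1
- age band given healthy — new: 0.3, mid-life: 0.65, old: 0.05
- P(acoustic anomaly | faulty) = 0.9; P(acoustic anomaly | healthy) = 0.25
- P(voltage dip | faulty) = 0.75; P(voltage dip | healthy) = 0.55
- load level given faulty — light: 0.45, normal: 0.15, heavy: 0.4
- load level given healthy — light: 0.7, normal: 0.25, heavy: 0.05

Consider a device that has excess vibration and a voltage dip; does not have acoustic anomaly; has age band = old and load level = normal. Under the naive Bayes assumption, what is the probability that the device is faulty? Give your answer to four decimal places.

faulty: 0.25 × 0.3 × 0.1 × (1−0.9) × 0.75 × 0.15 = 0.000084375
healthy: 0.75 × 0.2 × 0.05 × (1−0.25) × 0.55 × 0.25 = 0.0007734375
P(faulty | x) = 0.000084375 / 0.0008578125 ≈ 0.0984

0.0984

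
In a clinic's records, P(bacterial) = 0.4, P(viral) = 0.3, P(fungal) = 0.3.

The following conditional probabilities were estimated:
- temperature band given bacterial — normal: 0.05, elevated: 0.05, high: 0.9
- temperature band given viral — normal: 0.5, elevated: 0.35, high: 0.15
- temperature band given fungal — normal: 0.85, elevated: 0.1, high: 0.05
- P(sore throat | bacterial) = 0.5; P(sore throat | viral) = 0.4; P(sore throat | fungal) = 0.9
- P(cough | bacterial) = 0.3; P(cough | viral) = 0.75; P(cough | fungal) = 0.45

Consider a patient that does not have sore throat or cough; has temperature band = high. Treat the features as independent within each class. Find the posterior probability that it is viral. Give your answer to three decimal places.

0.051

bacterial: 0.4 × 0.9 × (1−0.5) × (1−0.3) = 0.126
viral: 0.3 × 0.15 × (1−0.4) × (1−0.75) = 0.00675
fungal: 0.3 × 0.05 × (1−0.9) × (1−0.45) = 0.000825
P(viral | x) = 0.00675 / 0.133575 ≈ 0.051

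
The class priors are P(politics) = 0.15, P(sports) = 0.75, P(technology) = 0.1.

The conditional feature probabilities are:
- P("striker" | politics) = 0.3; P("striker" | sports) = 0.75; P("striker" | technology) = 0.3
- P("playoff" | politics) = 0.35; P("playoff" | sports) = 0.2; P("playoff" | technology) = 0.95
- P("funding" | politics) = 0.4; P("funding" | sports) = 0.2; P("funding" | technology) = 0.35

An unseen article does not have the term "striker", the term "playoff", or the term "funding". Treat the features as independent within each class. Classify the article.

sports

politics: 0.15 × (1−0.3) × (1−0.35) × (1−0.4) = 0.04095
sports: 0.75 × (1−0.75) × (1−0.2) × (1−0.2) = 0.12
technology: 0.1 × (1−0.3) × (1−0.95) × (1−0.35) = 0.002275
Highest score → sports.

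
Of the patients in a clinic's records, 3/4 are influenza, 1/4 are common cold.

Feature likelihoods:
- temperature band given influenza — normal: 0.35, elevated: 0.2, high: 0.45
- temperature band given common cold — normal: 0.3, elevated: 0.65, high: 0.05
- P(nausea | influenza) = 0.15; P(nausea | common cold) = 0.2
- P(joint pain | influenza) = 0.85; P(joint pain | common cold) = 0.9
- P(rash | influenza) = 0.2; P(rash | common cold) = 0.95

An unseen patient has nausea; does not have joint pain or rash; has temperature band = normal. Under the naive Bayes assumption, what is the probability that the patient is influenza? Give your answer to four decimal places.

0.9844

influenza: 0.75 × 0.35 × 0.15 × (1−0.85) × (1−0.2) = 0.004725
common cold: 0.25 × 0.3 × 0.2 × (1−0.9) × (1−0.95) = 0.000075
P(influenza | x) = 0.004725 / 0.0048 ≈ 0.9844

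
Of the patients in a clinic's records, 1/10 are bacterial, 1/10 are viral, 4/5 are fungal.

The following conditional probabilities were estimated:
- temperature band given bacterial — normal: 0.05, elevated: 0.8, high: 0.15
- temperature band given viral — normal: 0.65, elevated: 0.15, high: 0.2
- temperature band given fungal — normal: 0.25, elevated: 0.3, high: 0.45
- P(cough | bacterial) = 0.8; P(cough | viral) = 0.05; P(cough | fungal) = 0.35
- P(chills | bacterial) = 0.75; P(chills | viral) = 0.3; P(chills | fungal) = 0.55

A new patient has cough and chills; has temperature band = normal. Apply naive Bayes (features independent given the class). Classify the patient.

bacterial: 0.1 × 0.05 × 0.8 × 0.75 = 0.003
viral: 0.1 × 0.65 × 0.05 × 0.3 = 0.000975
fungal: 0.8 × 0.25 × 0.35 × 0.55 = 0.0385
Highest score → fungal.

fungal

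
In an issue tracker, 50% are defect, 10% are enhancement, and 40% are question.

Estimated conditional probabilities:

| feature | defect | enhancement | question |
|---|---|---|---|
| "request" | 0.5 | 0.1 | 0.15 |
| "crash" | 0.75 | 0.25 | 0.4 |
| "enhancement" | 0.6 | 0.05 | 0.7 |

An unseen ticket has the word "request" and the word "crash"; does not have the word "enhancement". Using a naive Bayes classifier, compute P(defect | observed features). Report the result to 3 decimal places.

0.887

defect: 0.5 × 0.5 × 0.75 × (1−0.6) = 0.075
enhancement: 0.1 × 0.1 × 0.25 × (1−0.05) = 0.002375
question: 0.4 × 0.15 × 0.4 × (1−0.7) = 0.0072
P(defect | x) = 0.075 / 0.084575 ≈ 0.887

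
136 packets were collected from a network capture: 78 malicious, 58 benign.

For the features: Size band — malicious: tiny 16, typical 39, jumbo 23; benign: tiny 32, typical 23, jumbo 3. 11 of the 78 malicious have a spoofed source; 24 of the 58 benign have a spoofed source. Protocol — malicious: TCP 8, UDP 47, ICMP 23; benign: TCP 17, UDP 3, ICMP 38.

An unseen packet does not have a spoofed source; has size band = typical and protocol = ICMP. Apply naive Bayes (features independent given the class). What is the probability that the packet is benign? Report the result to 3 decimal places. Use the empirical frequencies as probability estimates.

malicious: (78/136) × (39/78) × (67/78) × (23/78) ≈ 0.0726339
benign: (58/136) × (23/58) × (34/58) × (38/58) ≈ 0.0649524
P(benign | x) = 0.0649524 / 0.1375863 ≈ 0.472

0.472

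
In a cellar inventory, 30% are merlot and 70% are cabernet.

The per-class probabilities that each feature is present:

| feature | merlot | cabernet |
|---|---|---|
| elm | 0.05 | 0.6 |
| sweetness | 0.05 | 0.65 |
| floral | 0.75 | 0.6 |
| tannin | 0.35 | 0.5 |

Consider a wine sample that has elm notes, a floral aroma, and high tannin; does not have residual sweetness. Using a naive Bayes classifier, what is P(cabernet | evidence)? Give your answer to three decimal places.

merlot: 0.3 × 0.05 × (1−0.05) × 0.75 × 0.35 = 0.003740625
cabernet: 0.7 × 0.6 × (1−0.65) × 0.6 × 0.5 = 0.0441
P(cabernet | x) = 0.0441 / 0.047840625 ≈ 0.922

0.922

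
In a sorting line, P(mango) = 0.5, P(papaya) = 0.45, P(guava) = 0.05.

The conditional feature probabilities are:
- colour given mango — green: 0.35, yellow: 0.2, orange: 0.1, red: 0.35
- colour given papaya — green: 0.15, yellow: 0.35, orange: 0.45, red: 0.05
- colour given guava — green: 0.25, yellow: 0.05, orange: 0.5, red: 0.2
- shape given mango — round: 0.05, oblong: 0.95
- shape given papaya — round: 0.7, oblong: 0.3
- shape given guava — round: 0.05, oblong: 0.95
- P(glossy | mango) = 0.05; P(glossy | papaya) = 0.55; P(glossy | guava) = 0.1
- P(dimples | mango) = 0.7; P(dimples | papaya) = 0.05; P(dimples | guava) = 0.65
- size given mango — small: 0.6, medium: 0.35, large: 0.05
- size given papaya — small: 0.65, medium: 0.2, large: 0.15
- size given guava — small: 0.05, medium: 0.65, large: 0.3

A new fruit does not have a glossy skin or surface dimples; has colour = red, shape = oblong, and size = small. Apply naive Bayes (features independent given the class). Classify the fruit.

mango: 0.5 × 0.35 × 0.95 × (1−0.05) × (1−0.7) × 0.6 = 0.02842875
papaya: 0.45 × 0.05 × 0.3 × (1−0.55) × (1−0.05) × 0.65 = 0.00187565625
guava: 0.05 × 0.2 × 0.95 × (1−0.1) × (1−0.65) × 0.05 = 0.000149625
Highest score → mango.

mango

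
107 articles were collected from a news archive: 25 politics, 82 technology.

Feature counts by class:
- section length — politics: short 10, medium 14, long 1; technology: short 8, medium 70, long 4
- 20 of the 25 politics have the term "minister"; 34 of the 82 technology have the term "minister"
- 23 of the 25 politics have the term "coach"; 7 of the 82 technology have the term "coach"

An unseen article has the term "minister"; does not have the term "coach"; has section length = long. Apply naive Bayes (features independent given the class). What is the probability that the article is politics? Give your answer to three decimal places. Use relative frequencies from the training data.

0.040

politics: (25/107) × (1/25) × (20/25) × (2/25) ≈ 0.000598131
technology: (82/107) × (4/82) × (34/82) × (75/82) ≈ 0.0141771
P(politics | x) = 0.000598131 / 0.014775231 ≈ 0.040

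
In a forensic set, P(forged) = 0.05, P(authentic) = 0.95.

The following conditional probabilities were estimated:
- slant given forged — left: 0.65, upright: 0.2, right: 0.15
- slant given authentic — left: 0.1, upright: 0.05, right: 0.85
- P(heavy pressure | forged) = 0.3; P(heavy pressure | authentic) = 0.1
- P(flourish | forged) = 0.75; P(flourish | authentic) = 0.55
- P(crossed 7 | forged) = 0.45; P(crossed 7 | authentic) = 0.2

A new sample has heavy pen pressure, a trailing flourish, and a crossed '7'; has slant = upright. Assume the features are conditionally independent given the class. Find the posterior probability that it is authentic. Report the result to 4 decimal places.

forged: 0.05 × 0.2 × 0.3 × 0.75 × 0.45 = 0.0010125
authentic: 0.95 × 0.05 × 0.1 × 0.55 × 0.2 = 0.0005225
P(authentic | x) = 0.0005225 / 0.001535 ≈ 0.3404

0.3404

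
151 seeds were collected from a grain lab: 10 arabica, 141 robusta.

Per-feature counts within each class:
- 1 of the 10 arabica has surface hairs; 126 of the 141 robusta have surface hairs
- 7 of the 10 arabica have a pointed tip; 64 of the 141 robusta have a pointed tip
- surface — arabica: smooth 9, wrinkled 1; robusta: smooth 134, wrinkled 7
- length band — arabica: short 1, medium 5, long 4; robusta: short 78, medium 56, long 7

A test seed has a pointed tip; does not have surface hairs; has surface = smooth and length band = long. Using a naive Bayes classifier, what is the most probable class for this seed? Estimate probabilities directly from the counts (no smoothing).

arabica: (10/151) × (9/10) × (7/10) × (9/10) × (4/10) ≈ 0.0150199
robusta: (141/151) × (15/141) × (64/141) × (134/141) × (7/141) ≈ 0.00212735
Highest score → arabica.

arabica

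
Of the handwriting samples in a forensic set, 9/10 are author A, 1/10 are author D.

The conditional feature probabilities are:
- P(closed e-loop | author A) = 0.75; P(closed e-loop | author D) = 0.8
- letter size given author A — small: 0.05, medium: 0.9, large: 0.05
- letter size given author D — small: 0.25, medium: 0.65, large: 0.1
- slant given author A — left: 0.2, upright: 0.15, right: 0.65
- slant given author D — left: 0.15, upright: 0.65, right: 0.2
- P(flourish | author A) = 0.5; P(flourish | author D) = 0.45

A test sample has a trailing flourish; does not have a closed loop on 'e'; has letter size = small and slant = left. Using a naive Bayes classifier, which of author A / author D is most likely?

author A: 0.9 × (1−0.75) × 0.05 × 0.2 × 0.5 = 0.001125
author D: 0.1 × (1−0.8) × 0.25 × 0.15 × 0.45 = 0.0003375
Highest score → author A.

author A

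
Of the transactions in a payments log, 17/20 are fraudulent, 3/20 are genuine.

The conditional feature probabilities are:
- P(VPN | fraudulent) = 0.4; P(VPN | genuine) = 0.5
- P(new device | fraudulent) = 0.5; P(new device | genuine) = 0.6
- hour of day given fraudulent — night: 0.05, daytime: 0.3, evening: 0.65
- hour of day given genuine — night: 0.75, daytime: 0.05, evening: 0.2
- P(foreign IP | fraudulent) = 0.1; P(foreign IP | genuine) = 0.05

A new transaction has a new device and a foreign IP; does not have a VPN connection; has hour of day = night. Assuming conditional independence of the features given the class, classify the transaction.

fraudulent: 0.85 × (1−0.4) × 0.5 × 0.05 × 0.1 = 0.001275
genuine: 0.15 × (1−0.5) × 0.6 × 0.75 × 0.05 = 0.0016875
Highest score → genuine.

genuine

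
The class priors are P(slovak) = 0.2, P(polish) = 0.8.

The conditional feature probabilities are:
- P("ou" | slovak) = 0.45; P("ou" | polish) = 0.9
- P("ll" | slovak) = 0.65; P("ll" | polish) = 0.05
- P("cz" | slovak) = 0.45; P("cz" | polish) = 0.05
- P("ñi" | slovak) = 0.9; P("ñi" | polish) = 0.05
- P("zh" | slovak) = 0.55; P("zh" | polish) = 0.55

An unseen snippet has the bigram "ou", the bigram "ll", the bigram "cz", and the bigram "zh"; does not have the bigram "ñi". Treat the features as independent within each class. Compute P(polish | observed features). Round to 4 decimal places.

0.3938

slovak: 0.2 × 0.45 × 0.65 × 0.45 × (1−0.9) × 0.55 = 0.001447875
polish: 0.8 × 0.9 × 0.05 × 0.05 × (1−0.05) × 0.55 = 0.0009405
P(polish | x) = 0.0009405 / 0.002388375 ≈ 0.3938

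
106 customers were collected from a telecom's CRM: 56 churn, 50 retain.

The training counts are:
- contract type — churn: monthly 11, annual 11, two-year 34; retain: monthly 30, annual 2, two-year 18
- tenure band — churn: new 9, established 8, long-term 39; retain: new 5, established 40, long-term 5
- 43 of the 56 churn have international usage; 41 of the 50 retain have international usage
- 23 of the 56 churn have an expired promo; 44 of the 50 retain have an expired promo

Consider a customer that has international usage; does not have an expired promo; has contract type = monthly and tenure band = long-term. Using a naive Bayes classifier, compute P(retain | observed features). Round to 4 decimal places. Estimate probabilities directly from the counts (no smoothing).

0.0785

churn: (56/106) × (11/56) × (39/56) × (43/56) × (33/56) ≈ 0.0327017
retain: (50/106) × (30/50) × (5/50) × (41/50) × (6/50) ≈ 0.00278491
P(retain | x) = 0.00278491 / 0.03548661 ≈ 0.0785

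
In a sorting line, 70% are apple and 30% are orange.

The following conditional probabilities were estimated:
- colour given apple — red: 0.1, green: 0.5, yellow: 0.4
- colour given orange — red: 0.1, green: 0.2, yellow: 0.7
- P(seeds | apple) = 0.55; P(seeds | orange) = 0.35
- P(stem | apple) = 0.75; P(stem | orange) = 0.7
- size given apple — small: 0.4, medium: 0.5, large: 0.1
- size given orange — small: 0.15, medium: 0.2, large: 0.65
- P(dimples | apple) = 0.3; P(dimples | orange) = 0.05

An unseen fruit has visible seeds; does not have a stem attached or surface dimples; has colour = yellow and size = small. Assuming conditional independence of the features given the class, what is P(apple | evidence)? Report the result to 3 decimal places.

apple: 0.7 × 0.4 × 0.55 × (1−0.75) × 0.4 × (1−0.3) = 0.01078
orange: 0.3 × 0.7 × 0.35 × (1−0.7) × 0.15 × (1−0.05) = 0.003142125
P(apple | x) = 0.01078 / 0.013922125 ≈ 0.774

0.774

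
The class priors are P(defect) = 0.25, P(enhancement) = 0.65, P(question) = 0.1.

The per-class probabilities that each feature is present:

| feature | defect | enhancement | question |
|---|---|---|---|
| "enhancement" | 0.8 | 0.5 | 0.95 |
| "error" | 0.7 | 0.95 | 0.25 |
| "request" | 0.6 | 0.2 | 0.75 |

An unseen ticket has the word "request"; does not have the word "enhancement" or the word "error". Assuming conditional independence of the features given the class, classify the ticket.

defect

defect: 0.25 × (1−0.8) × (1−0.7) × 0.6 = 0.009
enhancement: 0.65 × (1−0.5) × (1−0.95) × 0.2 = 0.00325
question: 0.1 × (1−0.95) × (1−0.25) × 0.75 = 0.0028125
Highest score → defect.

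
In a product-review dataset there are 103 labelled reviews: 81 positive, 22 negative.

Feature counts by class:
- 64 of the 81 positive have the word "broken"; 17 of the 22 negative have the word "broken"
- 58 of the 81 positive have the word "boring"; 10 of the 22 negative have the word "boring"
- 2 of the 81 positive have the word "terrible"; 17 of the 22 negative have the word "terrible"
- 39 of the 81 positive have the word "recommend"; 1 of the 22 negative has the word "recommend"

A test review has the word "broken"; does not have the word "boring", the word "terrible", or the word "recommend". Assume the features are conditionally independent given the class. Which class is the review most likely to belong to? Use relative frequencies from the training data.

positive

positive: (81/103) × (64/81) × (23/81) × (79/81) × (42/81) ≈ 0.0892261
negative: (22/103) × (17/22) × (12/22) × (5/22) × (21/22) ≈ 0.0195305
Highest score → positive.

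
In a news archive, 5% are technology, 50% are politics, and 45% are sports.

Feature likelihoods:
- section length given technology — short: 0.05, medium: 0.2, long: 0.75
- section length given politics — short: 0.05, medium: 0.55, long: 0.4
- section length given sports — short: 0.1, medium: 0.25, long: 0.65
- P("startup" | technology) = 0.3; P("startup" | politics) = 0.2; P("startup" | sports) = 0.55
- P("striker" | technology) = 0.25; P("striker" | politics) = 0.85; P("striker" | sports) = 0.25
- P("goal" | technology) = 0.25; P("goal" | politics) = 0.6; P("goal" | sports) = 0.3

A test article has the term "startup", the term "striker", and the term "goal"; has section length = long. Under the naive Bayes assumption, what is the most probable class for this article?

technology: 0.05 × 0.75 × 0.3 × 0.25 × 0.25 = 0.000703125
politics: 0.5 × 0.4 × 0.2 × 0.85 × 0.6 = 0.0204
sports: 0.45 × 0.65 × 0.55 × 0.25 × 0.3 = 0.012065625
Highest score → politics.

politics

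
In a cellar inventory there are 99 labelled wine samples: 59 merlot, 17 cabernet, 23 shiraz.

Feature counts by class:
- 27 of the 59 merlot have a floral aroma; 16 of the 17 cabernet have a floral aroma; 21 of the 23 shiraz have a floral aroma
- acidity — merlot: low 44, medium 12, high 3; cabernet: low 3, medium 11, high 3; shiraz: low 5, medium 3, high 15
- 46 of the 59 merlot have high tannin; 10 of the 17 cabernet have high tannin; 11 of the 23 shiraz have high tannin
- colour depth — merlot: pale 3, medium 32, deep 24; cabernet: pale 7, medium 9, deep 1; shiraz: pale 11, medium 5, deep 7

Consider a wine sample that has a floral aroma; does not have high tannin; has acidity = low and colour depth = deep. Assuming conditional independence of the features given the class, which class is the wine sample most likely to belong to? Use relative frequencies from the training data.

merlot

merlot: (59/99) × (27/59) × (44/59) × (13/59) × (24/59) ≈ 0.0182297
cabernet: (17/99) × (16/17) × (3/17) × (7/17) × (1/17) ≈ 0.000690808
shiraz: (23/99) × (21/23) × (5/23) × (12/23) × (7/23) ≈ 0.00732234
Highest score → merlot.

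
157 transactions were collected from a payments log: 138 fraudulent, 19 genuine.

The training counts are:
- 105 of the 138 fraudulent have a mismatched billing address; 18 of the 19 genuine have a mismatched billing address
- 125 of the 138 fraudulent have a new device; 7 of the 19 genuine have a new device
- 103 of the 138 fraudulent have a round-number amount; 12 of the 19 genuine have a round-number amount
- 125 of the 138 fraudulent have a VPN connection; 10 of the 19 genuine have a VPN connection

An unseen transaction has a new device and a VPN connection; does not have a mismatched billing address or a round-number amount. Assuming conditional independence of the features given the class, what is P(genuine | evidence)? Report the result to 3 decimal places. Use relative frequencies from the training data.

fraudulent: (138/157) × (33/138) × (125/138) × (35/138) × (125/138) ≈ 0.0437386
genuine: (19/157) × (1/19) × (7/19) × (7/19) × (10/19) ≈ 0.000455025
P(genuine | x) = 0.000455025 / 0.044193625 ≈ 0.010

0.010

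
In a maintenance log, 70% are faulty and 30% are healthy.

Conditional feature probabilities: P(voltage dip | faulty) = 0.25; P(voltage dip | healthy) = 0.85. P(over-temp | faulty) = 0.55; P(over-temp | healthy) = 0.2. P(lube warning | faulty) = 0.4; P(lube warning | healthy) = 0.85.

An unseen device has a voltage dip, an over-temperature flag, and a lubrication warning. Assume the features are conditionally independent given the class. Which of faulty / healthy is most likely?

healthy

faulty: 0.7 × 0.25 × 0.55 × 0.4 = 0.0385
healthy: 0.3 × 0.85 × 0.2 × 0.85 = 0.04335
Highest score → healthy.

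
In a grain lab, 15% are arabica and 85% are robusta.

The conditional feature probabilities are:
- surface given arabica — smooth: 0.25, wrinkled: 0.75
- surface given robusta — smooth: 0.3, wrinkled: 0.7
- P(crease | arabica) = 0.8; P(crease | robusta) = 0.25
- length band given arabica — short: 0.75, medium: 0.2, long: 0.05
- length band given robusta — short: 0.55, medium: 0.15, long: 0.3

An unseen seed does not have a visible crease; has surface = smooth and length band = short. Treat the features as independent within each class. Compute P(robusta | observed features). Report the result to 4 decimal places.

arabica: 0.15 × 0.25 × (1−0.8) × 0.75 = 0.005625
robusta: 0.85 × 0.3 × (1−0.25) × 0.55 = 0.1051875
P(robusta | x) = 0.1051875 / 0.1108125 ≈ 0.9492

0.9492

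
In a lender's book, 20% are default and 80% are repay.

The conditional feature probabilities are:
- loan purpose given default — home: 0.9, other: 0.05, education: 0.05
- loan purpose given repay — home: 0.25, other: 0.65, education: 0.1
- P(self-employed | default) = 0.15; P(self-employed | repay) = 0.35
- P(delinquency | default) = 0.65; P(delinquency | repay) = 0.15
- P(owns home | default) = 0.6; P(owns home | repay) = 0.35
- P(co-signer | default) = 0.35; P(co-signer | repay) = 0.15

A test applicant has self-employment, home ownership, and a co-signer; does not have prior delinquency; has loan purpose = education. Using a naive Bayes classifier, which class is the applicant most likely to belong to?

default: 0.2 × 0.05 × 0.15 × (1−0.65) × 0.6 × 0.35 = 0.00011025
repay: 0.8 × 0.1 × 0.35 × (1−0.15) × 0.35 × 0.15 = 0.0012495
Highest score → repay.

repay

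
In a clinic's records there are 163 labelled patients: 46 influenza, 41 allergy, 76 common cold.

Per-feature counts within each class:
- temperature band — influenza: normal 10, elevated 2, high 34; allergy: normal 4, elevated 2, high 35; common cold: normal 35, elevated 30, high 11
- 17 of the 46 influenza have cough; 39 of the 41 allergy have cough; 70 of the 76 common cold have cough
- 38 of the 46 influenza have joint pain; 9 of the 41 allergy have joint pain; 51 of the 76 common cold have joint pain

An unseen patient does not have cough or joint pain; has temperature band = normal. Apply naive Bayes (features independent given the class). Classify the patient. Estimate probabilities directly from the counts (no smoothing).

influenza: (46/163) × (10/46) × (29/46) × (8/46) ≈ 0.00672643
allergy: (41/163) × (4/41) × (2/41) × (32/41) ≈ 0.000934296
common cold: (76/163) × (35/76) × (6/76) × (25/76) ≈ 0.00557628
Highest score → influenza.

influenza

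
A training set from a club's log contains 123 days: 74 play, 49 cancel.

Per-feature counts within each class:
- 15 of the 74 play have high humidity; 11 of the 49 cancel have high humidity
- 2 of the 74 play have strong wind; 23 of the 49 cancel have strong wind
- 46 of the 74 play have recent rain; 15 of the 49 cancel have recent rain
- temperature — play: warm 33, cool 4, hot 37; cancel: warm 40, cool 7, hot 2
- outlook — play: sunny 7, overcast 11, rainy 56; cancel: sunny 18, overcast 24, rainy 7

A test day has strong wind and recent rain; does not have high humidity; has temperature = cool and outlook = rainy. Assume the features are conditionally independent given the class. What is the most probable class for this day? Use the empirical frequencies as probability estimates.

cancel

play: (74/123) × (59/74) × (2/74) × (46/74) × (4/74) × (56/74) ≈ 0.000329652
cancel: (49/123) × (38/49) × (23/49) × (15/49) × (7/49) × (7/49) ≈ 0.000905961
Highest score → cancel.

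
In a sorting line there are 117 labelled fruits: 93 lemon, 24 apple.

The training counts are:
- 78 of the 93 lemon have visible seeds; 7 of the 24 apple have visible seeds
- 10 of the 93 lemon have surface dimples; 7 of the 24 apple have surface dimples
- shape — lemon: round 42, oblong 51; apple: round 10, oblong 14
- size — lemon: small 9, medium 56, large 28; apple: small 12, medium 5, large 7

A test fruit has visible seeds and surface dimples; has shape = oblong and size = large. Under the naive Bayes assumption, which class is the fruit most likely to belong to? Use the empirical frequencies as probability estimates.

lemon

lemon: (93/117) × (78/93) × (10/93) × (51/93) × (28/93) ≈ 0.0118355
apple: (24/117) × (7/24) × (7/24) × (14/24) × (7/24) ≈ 0.00296895
Highest score → lemon.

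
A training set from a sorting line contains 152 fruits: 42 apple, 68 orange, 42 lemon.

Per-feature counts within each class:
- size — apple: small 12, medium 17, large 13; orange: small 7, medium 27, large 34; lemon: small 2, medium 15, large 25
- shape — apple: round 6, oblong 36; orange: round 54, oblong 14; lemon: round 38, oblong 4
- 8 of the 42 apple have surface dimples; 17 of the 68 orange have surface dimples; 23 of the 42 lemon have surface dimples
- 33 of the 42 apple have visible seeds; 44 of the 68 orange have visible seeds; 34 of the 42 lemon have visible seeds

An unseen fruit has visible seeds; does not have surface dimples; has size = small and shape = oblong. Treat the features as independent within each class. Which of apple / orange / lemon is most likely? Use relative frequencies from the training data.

apple

apple: (42/152) × (12/42) × (36/42) × (34/42) × (33/42) ≈ 0.0430413
orange: (68/152) × (7/68) × (14/68) × (51/68) × (44/68) ≈ 0.00460128
lemon: (42/152) × (2/42) × (4/42) × (19/42) × (34/42) ≈ 0.000458914
Highest score → apple.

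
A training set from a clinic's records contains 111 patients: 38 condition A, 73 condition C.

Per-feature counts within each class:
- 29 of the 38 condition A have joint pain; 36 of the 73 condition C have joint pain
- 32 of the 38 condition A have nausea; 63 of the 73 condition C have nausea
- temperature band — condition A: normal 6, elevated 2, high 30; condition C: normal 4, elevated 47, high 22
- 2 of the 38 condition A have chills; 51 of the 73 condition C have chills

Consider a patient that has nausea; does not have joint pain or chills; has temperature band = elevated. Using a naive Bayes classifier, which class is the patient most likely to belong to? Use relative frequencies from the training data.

condition A: (38/111) × (9/38) × (32/38) × (2/38) × (36/38) ≈ 0.00340448
condition C: (73/111) × (37/73) × (63/73) × (47/73) × (22/73) ≈ 0.0558176
Highest score → condition C.

condition C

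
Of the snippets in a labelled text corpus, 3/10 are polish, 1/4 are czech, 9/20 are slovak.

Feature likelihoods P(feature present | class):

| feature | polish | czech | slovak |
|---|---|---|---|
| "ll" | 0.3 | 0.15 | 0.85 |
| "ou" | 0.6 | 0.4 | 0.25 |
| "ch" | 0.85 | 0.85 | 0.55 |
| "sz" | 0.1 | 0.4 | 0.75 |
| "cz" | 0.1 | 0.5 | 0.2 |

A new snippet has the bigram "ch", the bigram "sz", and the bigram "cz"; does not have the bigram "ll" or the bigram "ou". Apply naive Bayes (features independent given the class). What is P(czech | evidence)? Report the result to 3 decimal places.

polish: 0.3 × (1−0.3) × (1−0.6) × 0.85 × 0.1 × 0.1 = 0.000714
czech: 0.25 × (1−0.15) × (1−0.4) × 0.85 × 0.4 × 0.5 = 0.021675
slovak: 0.45 × (1−0.85) × (1−0.25) × 0.55 × 0.75 × 0.2 = 0.0041765625
P(czech | x) = 0.021675 / 0.0265655625 ≈ 0.816

0.816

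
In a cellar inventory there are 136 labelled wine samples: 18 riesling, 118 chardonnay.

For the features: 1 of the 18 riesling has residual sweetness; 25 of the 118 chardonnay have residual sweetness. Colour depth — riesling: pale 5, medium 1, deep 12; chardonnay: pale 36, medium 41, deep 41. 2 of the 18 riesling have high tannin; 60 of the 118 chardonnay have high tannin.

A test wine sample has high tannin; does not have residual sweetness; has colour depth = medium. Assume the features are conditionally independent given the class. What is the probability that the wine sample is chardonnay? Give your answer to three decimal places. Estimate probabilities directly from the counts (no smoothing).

riesling: (18/136) × (17/18) × (1/18) × (2/18) ≈ 0.000771605
chardonnay: (118/136) × (93/118) × (41/118) × (60/118) ≈ 0.120813
P(chardonnay | x) = 0.120813 / 0.121584605 ≈ 0.994

0.994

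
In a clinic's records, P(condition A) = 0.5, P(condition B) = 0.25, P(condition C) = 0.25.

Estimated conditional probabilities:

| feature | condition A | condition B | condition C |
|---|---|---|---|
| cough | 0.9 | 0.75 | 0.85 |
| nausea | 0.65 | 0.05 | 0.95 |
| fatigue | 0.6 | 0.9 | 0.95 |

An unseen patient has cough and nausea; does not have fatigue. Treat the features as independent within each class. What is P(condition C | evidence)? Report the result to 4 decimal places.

0.0788

condition A: 0.5 × 0.9 × 0.65 × (1−0.6) = 0.117
condition B: 0.25 × 0.75 × 0.05 × (1−0.9) = 0.0009375
condition C: 0.25 × 0.85 × 0.95 × (1−0.95) = 0.01009375
P(condition C | x) = 0.01009375 / 0.12803125 ≈ 0.0788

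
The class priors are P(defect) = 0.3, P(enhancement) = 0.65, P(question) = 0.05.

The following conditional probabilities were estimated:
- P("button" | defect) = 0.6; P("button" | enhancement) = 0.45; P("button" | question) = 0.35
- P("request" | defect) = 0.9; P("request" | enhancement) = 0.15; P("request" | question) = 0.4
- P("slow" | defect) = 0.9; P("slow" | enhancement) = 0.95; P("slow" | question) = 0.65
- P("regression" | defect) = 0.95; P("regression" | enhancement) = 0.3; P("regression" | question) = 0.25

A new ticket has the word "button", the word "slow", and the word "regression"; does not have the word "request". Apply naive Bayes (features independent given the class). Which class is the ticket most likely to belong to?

enhancement

defect: 0.3 × 0.6 × (1−0.9) × 0.9 × 0.95 = 0.01539
enhancement: 0.65 × 0.45 × (1−0.15) × 0.95 × 0.3 = 0.070858125
question: 0.05 × 0.35 × (1−0.4) × 0.65 × 0.25 = 0.00170625
Highest score → enhancement.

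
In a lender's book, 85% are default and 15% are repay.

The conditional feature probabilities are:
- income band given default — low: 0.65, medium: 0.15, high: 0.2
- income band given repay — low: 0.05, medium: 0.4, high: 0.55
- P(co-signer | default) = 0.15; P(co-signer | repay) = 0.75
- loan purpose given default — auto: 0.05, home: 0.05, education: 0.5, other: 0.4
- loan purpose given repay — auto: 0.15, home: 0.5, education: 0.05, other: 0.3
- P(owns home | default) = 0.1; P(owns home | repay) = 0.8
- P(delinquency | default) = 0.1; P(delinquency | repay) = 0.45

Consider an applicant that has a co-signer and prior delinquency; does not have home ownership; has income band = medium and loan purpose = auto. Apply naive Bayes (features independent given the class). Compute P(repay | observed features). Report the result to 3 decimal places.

default: 0.85 × 0.15 × 0.15 × 0.05 × (1−0.1) × 0.1 = 0.0000860625
repay: 0.15 × 0.4 × 0.75 × 0.15 × (1−0.8) × 0.45 = 0.0006075
P(repay | x) = 0.0006075 / 0.0006935625 ≈ 0.876

0.876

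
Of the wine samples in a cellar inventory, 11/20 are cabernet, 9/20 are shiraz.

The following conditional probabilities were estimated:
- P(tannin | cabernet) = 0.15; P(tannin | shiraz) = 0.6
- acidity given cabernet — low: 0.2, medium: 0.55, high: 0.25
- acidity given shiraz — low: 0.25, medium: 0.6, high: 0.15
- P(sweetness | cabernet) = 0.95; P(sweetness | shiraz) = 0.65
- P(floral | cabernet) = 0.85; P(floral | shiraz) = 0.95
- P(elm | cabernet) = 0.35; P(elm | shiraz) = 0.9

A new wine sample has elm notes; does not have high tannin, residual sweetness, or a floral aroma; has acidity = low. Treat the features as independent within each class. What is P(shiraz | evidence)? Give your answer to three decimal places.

0.743

cabernet: 0.55 × (1−0.15) × 0.2 × (1−0.95) × (1−0.85) × 0.35 = 0.0002454375
shiraz: 0.45 × (1−0.6) × 0.25 × (1−0.65) × (1−0.95) × 0.9 = 0.00070875
P(shiraz | x) = 0.00070875 / 0.0009541875 ≈ 0.743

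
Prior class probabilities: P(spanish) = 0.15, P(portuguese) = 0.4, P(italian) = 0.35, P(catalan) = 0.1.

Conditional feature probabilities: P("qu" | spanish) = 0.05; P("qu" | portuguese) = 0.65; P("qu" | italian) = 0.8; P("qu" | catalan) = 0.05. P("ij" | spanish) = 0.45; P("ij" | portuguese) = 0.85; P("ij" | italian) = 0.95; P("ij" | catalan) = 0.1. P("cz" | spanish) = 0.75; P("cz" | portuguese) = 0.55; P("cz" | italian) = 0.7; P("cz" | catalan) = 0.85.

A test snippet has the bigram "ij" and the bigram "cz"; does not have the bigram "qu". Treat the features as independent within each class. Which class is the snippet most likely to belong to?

portuguese

spanish: 0.15 × (1−0.05) × 0.45 × 0.75 = 0.04809375
portuguese: 0.4 × (1−0.65) × 0.85 × 0.55 = 0.06545
italian: 0.35 × (1−0.8) × 0.95 × 0.7 = 0.04655
catalan: 0.1 × (1−0.05) × 0.1 × 0.85 = 0.008075
Highest score → portuguese.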